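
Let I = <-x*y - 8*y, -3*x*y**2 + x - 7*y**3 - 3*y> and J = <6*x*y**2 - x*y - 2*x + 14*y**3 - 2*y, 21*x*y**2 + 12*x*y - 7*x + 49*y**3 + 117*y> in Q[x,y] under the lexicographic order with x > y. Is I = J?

Equality of ideals is decidable: compute both reduced Gröbner bases (unique for the ordering) and check whether they agree.
Buchberger on the first generating set:
f_1 = -x*y - 8*y, LT = x*y.
f_2 = -3*x*y**2 + x - 7*y**3 - 3*y, LT = x*y**2.

S(f_1,f_2): lcm = x*y**2. S = 1/3*x - 7/3*y**3 + 8*y**2 - y.
  reduce S modulo (f_1, f_2):
  remainder 1/3*x - 7/3*y**3 + 8*y**2 - y ≠ 0; add g_3 = 1/3*x - 7/3*y**3 + 8*y**2 - y to the basis.

S(f_1,g_3): lcm = x*y. S = 7*y**4 - 24*y**3 + 3*y**2 + 8*y.
  reduce S modulo (f_1, f_2, g_3):
  remainder 7*y**4 - 24*y**3 + 3*y**2 + 8*y ≠ 0; add g_4 = 7*y**4 - 24*y**3 + 3*y**2 + 8*y to the basis.

The other S-polynomials (S(f_2,g_3), S(f_1,g_4), S(f_2,g_4), S(g_3,g_4)) all reduce to 0 modulo the current basis, so we have a Gröbner basis.
Inter-reduce: drop elements whose leading term is divisible by another's, tail-reduce, and make monic.
Reduced Gröbner basis: {x - 7*y**3 + 24*y**2 - 3*y, y**4 - 24/7*y**3 + 3/7*y**2 + 8/7*y}.

Buchberger on the second generating set:
h_1 = 6*x*y**2 - x*y - 2*x + 14*y**3 - 2*y, LT = x*y**2.
h_2 = 21*x*y**2 + 12*x*y - 7*x + 49*y**3 + 117*y, LT = x*y**2.

S(h_1,h_2): lcm = x*y**2. S = -31/42*x*y - 124/21*y.
  reduce S modulo (h_1, h_2):
  remainder -31/42*x*y - 124/21*y ≠ 0; add k_3 = -31/42*x*y - 124/21*y to the basis.

S(h_1,k_3): lcm = x*y**2. S = -1/6*x*y - 1/3*x + 7/3*y**3 - 8*y**2 - 1/3*y.
  reduce S modulo (h_1, h_2, k_3):
  remainder -1/3*x + 7/3*y**3 - 8*y**2 + y ≠ 0; add k_4 = -1/3*x + 7/3*y**3 - 8*y**2 + y to the basis.

S(h_1,k_4): lcm = x*y**2. S = -1/6*x*y - 1/3*x + 7*y**5 - 24*y**4 + 16/3*y**3 - 1/3*y.
  reduce S modulo (h_1, h_2, k_3, k_4):
  remainder 7*y**5 - 24*y**4 + 3*y**3 + 8*y**2 ≠ 0; add k_5 = 7*y**5 - 24*y**4 + 3*y**3 + 8*y**2 to the basis.

S(k_3,k_4): lcm = x*y. S = 7*y**4 - 24*y**3 + 3*y**2 + 8*y.
  reduce S modulo (h_1, h_2, k_3, k_4, k_5):
  remainder 7*y**4 - 24*y**3 + 3*y**2 + 8*y ≠ 0; add k_6 = 7*y**4 - 24*y**3 + 3*y**2 + 8*y to the basis.

The other S-polynomials (S(h_2,k_3), S(h_2,k_4), S(h_1,k_5), S(h_2,k_5), S(k_3,k_5), S(k_4,k_5), S(h_1,k_6), S(h_2,k_6), S(k_3,k_6), S(k_4,k_6), S(k_5,k_6)) all reduce to 0 modulo the current basis, so we have a Gröbner basis.
Inter-reduce: drop elements whose leading term is divisible by another's, tail-reduce, and make monic.
Reduced Gröbner basis: {x - 7*y**3 + 24*y**2 - 3*y, y**4 - 24/7*y**3 + 3/7*y**2 + 8/7*y}.

The two bases agree; hence the ideals are identical.
The choice of monomial ordering does not affect the verdict — as long as both bases are computed under the same ordering, their equality decides ideal equality.

Yes, the ideals are equal.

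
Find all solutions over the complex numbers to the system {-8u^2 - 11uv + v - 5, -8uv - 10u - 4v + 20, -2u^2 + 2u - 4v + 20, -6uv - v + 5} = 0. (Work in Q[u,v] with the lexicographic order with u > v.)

{(0, 5)}

Compute a lex Gröbner basis by Buchberger's algorithm.
f_1 = -8u^2 - 11uv + v - 5, LT = u^2.
f_2 = -8uv - 10u - 4v + 20, LT = uv.
f_3 = -2u^2 + 2u - 4v + 20, LT = u^2.
f_4 = -6uv - v + 5, LT = uv.

S(f_1,f_2): lcm = u^2v. S = -5/4u^2 + 11/8uv^2 - 1/2uv + 5/2u - 1/8v^2 + 5/8v.
  reduce S modulo (f_1, f_2, f_3, f_4):
  remainder 25/8u - 13/16v^2 + 133/32v - 15/32 ≠ 0; add h_5 = 25/8u - 13/16v^2 + 133/32v - 15/32 to the basis.

S(f_1,f_3): lcm = u^2. S = 11/8uv + u - 17/8v + 85/8.
  reduce S modulo (f_1, f_2, f_3, f_4, h_5):
  remainder -299/1600v^2 - 5941/3200v + 8931/640 ≠ 0; add h_6 = -299/1600v^2 - 5941/3200v + 8931/640 to the basis.

S(f_1,f_4): lcm = u^2v. S = 11/8uv^2 - 1/6uv + 5/6u - 1/8v^2 + 5/8v.
  reduce S modulo (f_1, f_2, f_3, f_4, h_5, h_6):
  remainder 41/69v - 205/69 ≠ 0; add h_7 = 41/69v - 205/69 to the basis.

The other S-polynomials (S(f_2,f_3), S(f_2,f_4), S(f_3,f_4), S(f_1,h_5), S(f_2,h_5), S(f_3,h_5), S(f_4,h_5), S(f_1,h_6), S(f_2,h_6), S(f_3,h_6), S(f_4,h_6), S(h_5,h_6), S(f_1,h_7), S(f_2,h_7), S(f_3,h_7), S(f_4,h_7), S(h_5,h_7), S(h_6,h_7)) all reduce to 0 modulo the current basis, so we have a Gröbner basis.
Inter-reduce: drop elements whose leading term is divisible by another's, tail-reduce, and make monic.
Reduced Gröbner basis: {u, v - 5}.

A lex Gröbner basis eliminates variables successively. Here v - 5 depends only on v, with roots {5}; lifting each root through the earlier basis elements recovers the full solutions.
  v = 5: the earlier basis element becomes u = 0, giving u = 0 — point (0, 5).
A lex Gröbner basis triangularizes the system, enabling back-substitution.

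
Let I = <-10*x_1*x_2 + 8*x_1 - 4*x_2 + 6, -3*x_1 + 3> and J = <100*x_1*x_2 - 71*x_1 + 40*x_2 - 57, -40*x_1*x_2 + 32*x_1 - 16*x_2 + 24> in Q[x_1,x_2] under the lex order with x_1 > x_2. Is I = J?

No, the ideals differ.

Equality of ideals is decidable: compute both reduced Gröbner bases (unique for the ordering) and check whether they agree.
Buchberger on the first generating set:
f_1 = -10*x_1*x_2 + 8*x_1 - 4*x_2 + 6, LT = x_1*x_2.
f_2 = -3*x_1 + 3, LT = x_1.

S(f_1,f_2): lcm = x_1*x_2. S = -4/5*x_1 + 7/5*x_2 - 3/5.
  leading term x_1: subtract (4/15)·f_2 from -4/5*x_1 + 7/5*x_2 - 3/5 → 7/5*x_2 - 7/5
  leading term x_2: no divisor's leading term divides it; move 7/5*x_2 to the remainder.
  leading term 1: no divisor's leading term divides it; move -7/5 to the remainder.
  remainder 7/5*x_2 - 7/5 ≠ 0; add g_3 = 7/5*x_2 - 7/5 to the basis.

The other S-polynomials (S(f_1,g_3), S(f_2,g_3)) all reduce to 0 modulo the current basis, so we have a Gröbner basis.
Inter-reduce: drop elements whose leading term is divisible by another's, tail-reduce, and make monic.
Reduced Gröbner basis: {x_1 - 1, x_2 - 1}.

Buchberger on the second generating set:
h_1 = 100*x_1*x_2 - 71*x_1 + 40*x_2 - 57, LT = x_1*x_2.
h_2 = -40*x_1*x_2 + 32*x_1 - 16*x_2 + 24, LT = x_1*x_2.

S(h_1,h_2): lcm = x_1*x_2. S = 9/100*x_1 + 3/100.
  leading term x_1: no divisor's leading term divides it; move 9/100*x_1 to the remainder.
  leading term 1: no divisor's leading term divides it; move 3/100 to the remainder.
  remainder 9/100*x_1 + 3/100 ≠ 0; add k_3 = 9/100*x_1 + 3/100 to the basis.

S(h_1,k_3): lcm = x_1*x_2. S = -71/100*x_1 + 1/15*x_2 - 57/100.
  leading term x_1: subtract (-71/9)·k_3 from -71/100*x_1 + 1/15*x_2 - 57/100 → 1/15*x_2 - 1/3
  leading term x_2: no divisor's leading term divides it; move 1/15*x_2 to the remainder.
  leading term 1: no divisor's leading term divides it; move -1/3 to the remainder.
  remainder 1/15*x_2 - 1/3 ≠ 0; add k_4 = 1/15*x_2 - 1/3 to the basis.

The other S-polynomials (S(h_2,k_3), S(h_1,k_4), S(h_2,k_4), S(k_3,k_4)) all reduce to 0 modulo the current basis, so we have a Gröbner basis.
Inter-reduce: drop elements whose leading term is divisible by another's, tail-reduce, and make monic.
Reduced Gröbner basis: {x_1 + 1/3, x_2 - 5}.

The bases are distinct; the ideals are different.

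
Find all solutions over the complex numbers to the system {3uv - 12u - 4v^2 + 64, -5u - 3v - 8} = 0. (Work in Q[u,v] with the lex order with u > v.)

Compute a lex Gröbner basis by Buchberger's algorithm.
f_1 = 3uv - 12u - 4v^2 + 64, LT = uv.
f_2 = -5u - 3v - 8, LT = u.

S(f_1,f_2): lcm = uv. S = -4u - 29/15v^2 - 8/5v + 64/3.
  reduce S modulo (f_1, f_2):
  remainder -29/15v^2 + 4/5v + 416/15 ≠ 0; add h_3 = -29/15v^2 + 4/5v + 416/15 to the basis.

The other S-polynomials (S(f_1,h_3), S(f_2,h_3)) all reduce to 0 modulo the current basis, so we have a Gröbner basis.
Inter-reduce: drop elements whose leading term is divisible by another's, tail-reduce, and make monic.
Reduced Gröbner basis: {u + 3/5v + 8/5, v^2 - 12/29v - 416/29}.

Since the basis is lex-ordered, v^2 - 12/29v - 416/29 is univariate in v. Its roots are {-104/29, 4}. Back-substituting each root into the other basis elements fixes the other coordinates.
  v = -104/29: the earlier basis element becomes u - 16/29 = 0, giving u = 16/29 — point (16/29, -104/29).
  v = 4: the earlier basis element becomes u + 4 = 0, giving u = -4 — point (-4, 4).
This is the nonlinear analogue of row-reducing a linear system.

{(16/29, -104/29), (-4, 4)}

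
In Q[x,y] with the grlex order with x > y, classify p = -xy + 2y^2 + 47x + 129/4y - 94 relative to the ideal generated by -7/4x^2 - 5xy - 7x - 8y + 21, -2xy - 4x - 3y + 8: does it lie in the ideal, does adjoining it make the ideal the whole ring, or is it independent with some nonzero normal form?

First compute the reduced Gröbner basis of I by Buchberger's algorithm.
f_1 = -7/4x^2 - 5xy - 7x - 8y + 21, LT = x^2.
f_2 = -2xy - 4x - 3y + 8, LT = xy.

S(f_1,f_2): lcm = x^2y. S = 20/7xy^2 - 2x^2 + 5/2xy + 32/7y^2 + 4x - 12y.
  leading term xy^2: subtract (-10/7y)·f_2 from 20/7xy^2 - 2x^2 + 5/2xy + 32/7y^2 + 4x - 12y → -2x^2 - 45/14xy + 2/7y^2 + 4x - 4/7y
  leading term x^2: subtract (8/7)·f_1 from -2x^2 - 45/14xy + 2/7y^2 + 4x - 4/7y → 5/2xy + 2/7y^2 + 12x + 60/7y - 24
  leading term xy: subtract (-5/4)·f_2 from 5/2xy + 2/7y^2 + 12x + 60/7y - 24 → 2/7y^2 + 7x + 135/28y - 14
  leading term y^2: no divisor's leading term divides it; move 2/7y^2 to the remainder.
  leading term x: no divisor's leading term divides it; move 7x to the remainder.
  leading term y: no divisor's leading term divides it; move 135/28y to the remainder.
  leading term 1: no divisor's leading term divides it; move -14 to the remainder.
  remainder 2/7y^2 + 7x + 135/28y - 14 ≠ 0; add h_3 = 2/7y^2 + 7x + 135/28y - 14 to the basis.

S(f_1,h_3): leading monomials are coprime, so the S-polynomial reduces to 0 (Buchberger's first criterion).
S(f_2,h_3): lcm = xy^2. S = -49/2x^2 - 119/8xy + 3/2y^2 + 49x - 4y.
  leading term x^2: subtract (14)·f_1 from -49/2x^2 - 119/8xy + 3/2y^2 + 49x - 4y → 441/8xy + 3/2y^2 + 147x + 108y - 294
  leading term xy: subtract (-441/16)·f_2 from 441/8xy + 3/2y^2 + 147x + 108y - 294 → 3/2y^2 + 147/4x + 405/16y - 147/2
  leading term y^2: subtract (21/4)·h_3 from 3/2y^2 + 147/4x + 405/16y - 147/2 → 0
  remainder 0.

Every S-polynomial of the final basis reduces to 0, so we have a Gröbner basis.
Inter-reduce: drop elements whose leading term is divisible by another's, tail-reduce, and make monic.
Reduced Gröbner basis: {x^2 - 12/7x + 2/7y - 4/7, xy + 2x + 3/2y - 4, y^2 + 49/2x + 135/8y - 49}.
Label its elements g_1 = x^2 - 12/7x + 2/7y - 4/7, g_2 = xy + 2x + 3/2y - 4, g_3 = y^2 + 49/2x + 135/8y - 49.

Reduce p = -xy + 2y^2 + 47x + 129/4y - 94 modulo G:
  leading term xy: subtract (-1)·g_2 from -xy + 2y^2 + 47x + 129/4y - 94 → 2y^2 + 49x + 135/4y - 98
  leading term y^2: subtract (2)·g_3 from 2y^2 + 49x + 135/4y - 98 → 0
  normal form = 0.
Since the normal form is 0, p ∈ I.

Ideal membership is decidable via reduction modulo a Gröbner basis.

-xy + 2y^2 + 47x + 129/4y - 94 lies in I (it reduces to 0).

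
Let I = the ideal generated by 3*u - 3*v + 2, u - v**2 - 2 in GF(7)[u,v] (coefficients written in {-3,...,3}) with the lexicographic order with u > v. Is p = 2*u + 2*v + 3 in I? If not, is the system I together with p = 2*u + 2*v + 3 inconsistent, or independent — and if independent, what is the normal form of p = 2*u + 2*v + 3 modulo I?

2*u + 2*v + 3 is independent of I; its normal form modulo I is -3*v - 3.

First compute the reduced Gröbner basis of I by Buchberger's algorithm.
f_1 = 3*u - 3*v + 2, LT = u.
f_2 = u - v**2 - 2, LT = u.

S(f_1,f_2): lcm = u. S = v**2 - v - 2.
  leading term v**2: no divisor's leading term divides it; move v**2 to the remainder.
  leading term v: no divisor's leading term divides it; move -v to the remainder.
  leading term 1: no divisor's leading term divides it; move -2 to the remainder.
  remainder v**2 - v - 2 ≠ 0; add h_3 = v**2 - v - 2 to the basis.

S(f_1,h_3): leading monomials are coprime, so the S-polynomial reduces to 0 (Buchberger's first criterion).
S(f_2,h_3): leading monomials are coprime, so the S-polynomial reduces to 0 (Buchberger's first criterion).
Every S-polynomial of the final basis reduces to 0, so we have a Gröbner basis.
Inter-reduce: drop elements whose leading term is divisible by another's, tail-reduce, and make monic.
Reduced Gröbner basis: {u - v + 3, v**2 - v - 2}.
Label its elements g_1 = u - v + 3, g_2 = v**2 - v - 2.

Reduce p = 2*u + 2*v + 3 modulo G:
  leading term u: subtract (2)·g_1 from 2*u + 2*v + 3 → -3*v - 3
  leading term v: no divisor's leading term divides it; move -3*v to the remainder.
  leading term 1: no divisor's leading term divides it; move -3 to the remainder.
  normal form = -3*v - 3.
The normal form is nonzero, so p ∉ I. Since p minus its normal form lies in I, I + (p) = I + (r) where r = -3*v - 3; decide whether this ideal is the whole ring.
Run Buchberger on G together with r (pairs among the g_i already reduce to 0 since G is a Gröbner basis):
g_1 = u - v + 3, LT = u.
g_2 = v**2 - v - 2, LT = v**2.
r = -3*v - 3, LT = v.

S(g_1,g_2): leading monomials are coprime, so the S-polynomial reduces to 0 (Buchberger's first criterion).
S(g_1,r): leading monomials are coprime, so the S-polynomial reduces to 0 (Buchberger's first criterion).
S(g_2,r): lcm = v**2. S = -2*v - 2.
  leading term v: subtract (3)·r from -2*v - 2 → 0
  remainder 0.

Every S-polynomial of the final basis reduces to 0, so we have a Gröbner basis.
Inter-reduce: drop elements whose leading term is divisible by another's, tail-reduce, and make monic.
Reduced Gröbner basis: {u - 3, v + 1}.
The reduced Gröbner basis of I + (p) is {u - 3, v + 1} ≠ {1}, a proper ideal, so the enlarged system stays consistent: p is independent of I, with normal form -3*v - 3.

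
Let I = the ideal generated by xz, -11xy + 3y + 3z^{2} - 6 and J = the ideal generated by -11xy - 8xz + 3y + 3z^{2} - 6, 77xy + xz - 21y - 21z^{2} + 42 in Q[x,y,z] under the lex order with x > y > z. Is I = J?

Yes, the ideals are equal.

Two ideals are equal iff their reduced Gröbner bases coincide (the reduced basis is unique for a fixed ordering).
Buchberger on the first generating set:
f_1 = xz, LT = xz.
f_2 = -11xy + 3y + 3z^{2} - 6, LT = xy.

S(f_1,f_2): lcm = xyz. S = \tfrac{3}{11}yz + \tfrac{3}{11}z^{3} - \tfrac{6}{11}z.
  leading term yz: no divisor's leading term divides it; move \tfrac{3}{11}yz to the remainder.
  leading term z^{3}: no divisor's leading term divides it; move \tfrac{3}{11}z^{3} to the remainder.
  leading term z: no divisor's leading term divides it; move -\tfrac{6}{11}z to the remainder.
  remainder \tfrac{3}{11}yz + \tfrac{3}{11}z^{3} - \tfrac{6}{11}z ≠ 0; add g_3 = \tfrac{3}{11}yz + \tfrac{3}{11}z^{3} - \tfrac{6}{11}z to the basis.

S(f_1,g_3): lcm = xyz. S = -xz^{3} + 2xz.
  leading term xz^{3}: subtract (-z^{2})·f_1 from -xz^{3} + 2xz → 2xz
  leading term xz: subtract (2)·f_1 from 2xz → 0
  remainder 0.

S(f_2,g_3): lcm = xyz. S = -xz^{3} + 2xz - \tfrac{3}{11}yz - \tfrac{3}{11}z^{3} + \tfrac{6}{11}z.
  leading term xz^{3}: subtract (-z^{2})·f_1 from -xz^{3} + 2xz - \tfrac{3}{11}yz - \tfrac{3}{11}z^{3} + \tfrac{6}{11}z → 2xz - \tfrac{3}{11}yz - \tfrac{3}{11}z^{3} + \tfrac{6}{11}z
  leading term xz: subtract (2)·f_1 from 2xz - \tfrac{3}{11}yz - \tfrac{3}{11}z^{3} + \tfrac{6}{11}z → -\tfrac{3}{11}yz - \tfrac{3}{11}z^{3} + \tfrac{6}{11}z
  leading term yz: subtract (-1)·g_3 from -\tfrac{3}{11}yz - \tfrac{3}{11}z^{3} + \tfrac{6}{11}z → 0
  remainder 0.

Every S-polynomial of the final basis reduces to 0, so we have a Gröbner basis.
Inter-reduce: drop elements whose leading term is divisible by another's, tail-reduce, and make monic.
Reduced Gröbner basis: {xy - \tfrac{3}{11}y - \tfrac{3}{11}z^{2} + \tfrac{6}{11}, xz, yz + z^{3} - 2z}.

Buchberger on the second generating set:
h_1 = -11xy - 8xz + 3y + 3z^{2} - 6, LT = xy.
h_2 = 77xy + xz - 21y - 21z^{2} + 42, LT = xy.

S(h_1,h_2): lcm = xy. S = \tfrac{5}{7}xz.
  leading term xz: no divisor's leading term divides it; move \tfrac{5}{7}xz to the remainder.
  remainder \tfrac{5}{7}xz ≠ 0; add k_3 = \tfrac{5}{7}xz to the basis.

S(h_1,k_3): lcm = xyz. S = \tfrac{8}{11}xz^{2} - \tfrac{3}{11}yz - \tfrac{3}{11}z^{3} + \tfrac{6}{11}z.
  leading term xz^{2}: subtract (\tfrac{56}{55}z)·k_3 from \tfrac{8}{11}xz^{2} - \tfrac{3}{11}yz - \tfrac{3}{11}z^{3} + \tfrac{6}{11}z → -\tfrac{3}{11}yz - \tfrac{3}{11}z^{3} + \tfrac{6}{11}z
  leading term yz: no divisor's leading term divides it; move -\tfrac{3}{11}yz to the remainder.
  leading term z^{3}: no divisor's leading term divides it; move -\tfrac{3}{11}z^{3} to the remainder.
  leading term z: no divisor's leading term divides it; move \tfrac{6}{11}z to the remainder.
  remainder -\tfrac{3}{11}yz - \tfrac{3}{11}z^{3} + \tfrac{6}{11}z ≠ 0; add k_4 = -\tfrac{3}{11}yz - \tfrac{3}{11}z^{3} + \tfrac{6}{11}z to the basis.

S(h_2,k_3): lcm = xyz. S = \tfrac{1}{77}xz^{2} - \tfrac{3}{11}yz - \tfrac{3}{11}z^{3} + \tfrac{6}{11}z.
  leading term xz^{2}: subtract (\tfrac{1}{55}z)·k_3 from \tfrac{1}{77}xz^{2} - \tfrac{3}{11}yz - \tfrac{3}{11}z^{3} + \tfrac{6}{11}z → -\tfrac{3}{11}yz - \tfrac{3}{11}z^{3} + \tfrac{6}{11}z
  leading term yz: subtract (1)·k_4 from -\tfrac{3}{11}yz - \tfrac{3}{11}z^{3} + \tfrac{6}{11}z → 0
  remainder 0.

S(h_1,k_4): lcm = xyz. S = -xz^{3} + \tfrac{8}{11}xz^{2} + 2xz - \tfrac{3}{11}yz - \tfrac{3}{11}z^{3} + \tfrac{6}{11}z.
  leading term xz^{3}: subtract (-\tfrac{7}{5}z^{2})·k_3 from -xz^{3} + \tfrac{8}{11}xz^{2} + 2xz - \tfrac{3}{11}yz - \tfrac{3}{11}z^{3} + \tfrac{6}{11}z → \tfrac{8}{11}xz^{2} + 2xz - \tfrac{3}{11}yz - \tfrac{3}{11}z^{3} + \tfrac{6}{11}z
  leading term xz^{2}: subtract (\tfrac{56}{55}z)·k_3 from \tfrac{8}{11}xz^{2} + 2xz - \tfrac{3}{11}yz - \tfrac{3}{11}z^{3} + \tfrac{6}{11}z → 2xz - \tfrac{3}{11}yz - \tfrac{3}{11}z^{3} + \tfrac{6}{11}z
  leading term xz: subtract (\tfrac{14}{5})·k_3 from 2xz - \tfrac{3}{11}yz - \tfrac{3}{11}z^{3} + \tfrac{6}{11}z → -\tfrac{3}{11}yz - \tfrac{3}{11}z^{3} + \tfrac{6}{11}z
  leading term yz: subtract (1)·k_4 from -\tfrac{3}{11}yz - \tfrac{3}{11}z^{3} + \tfrac{6}{11}z → 0
  remainder 0.

S(h_2,k_4): lcm = xyz. S = -xz^{3} + \tfrac{1}{77}xz^{2} + 2xz - \tfrac{3}{11}yz - \tfrac{3}{11}z^{3} + \tfrac{6}{11}z.
  leading term xz^{3}: subtract (-\tfrac{7}{5}z^{2})·k_3 from -xz^{3} + \tfrac{1}{77}xz^{2} + 2xz - \tfrac{3}{11}yz - \tfrac{3}{11}z^{3} + \tfrac{6}{11}z → \tfrac{1}{77}xz^{2} + 2xz - \tfrac{3}{11}yz - \tfrac{3}{11}z^{3} + \tfrac{6}{11}z
  leading term xz^{2}: subtract (\tfrac{1}{55}z)·k_3 from \tfrac{1}{77}xz^{2} + 2xz - \tfrac{3}{11}yz - \tfrac{3}{11}z^{3} + \tfrac{6}{11}z → 2xz - \tfrac{3}{11}yz - \tfrac{3}{11}z^{3} + \tfrac{6}{11}z
  leading term xz: subtract (\tfrac{14}{5})·k_3 from 2xz - \tfrac{3}{11}yz - \tfrac{3}{11}z^{3} + \tfrac{6}{11}z → -\tfrac{3}{11}yz - \tfrac{3}{11}z^{3} + \tfrac{6}{11}z
  leading term yz: subtract (1)·k_4 from -\tfrac{3}{11}yz - \tfrac{3}{11}z^{3} + \tfrac{6}{11}z → 0
  remainder 0.

S(k_3,k_4): lcm = xyz. S = -xz^{3} + 2xz.
  leading term xz^{3}: subtract (-\tfrac{7}{5}z^{2})·k_3 from -xz^{3} + 2xz → 2xz
  leading term xz: subtract (\tfrac{14}{5})·k_3 from 2xz → 0
  remainder 0.

Every S-polynomial of the final basis reduces to 0, so we have a Gröbner basis.
Inter-reduce: drop elements whose leading term is divisible by another's, tail-reduce, and make monic.
Reduced Gröbner basis: {xy - \tfrac{3}{11}y - \tfrac{3}{11}z^{2} + \tfrac{6}{11}, xz, yz + z^{3} - 2z}.

Same reduced basis, so the two generating sets span the same ideal.
The choice of monomial ordering does not affect the verdict — as long as both bases are computed under the same ordering, their equality decides ideal equality.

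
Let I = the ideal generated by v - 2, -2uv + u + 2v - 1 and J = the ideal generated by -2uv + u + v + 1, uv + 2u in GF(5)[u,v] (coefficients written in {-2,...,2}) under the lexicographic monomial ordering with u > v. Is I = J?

For a fixed monomial order, each ideal has a unique reduced Gröbner basis; comparing bases decides equality.
Buchberger on the first generating set:
f_1 = v - 2, LT = v.
f_2 = -2uv + u + 2v - 1, LT = uv.

S(f_1,f_2): lcm = uv. S = u + v + 2.
  leading term u: no divisor's leading term divides it; move u to the remainder.
  leading term v: subtract (1)·f_1 from v + 2 → -1
  leading term 1: no divisor's leading term divides it; move -1 to the remainder.
  remainder u - 1 ≠ 0; add g_3 = u - 1 to the basis.

The other S-polynomials (S(f_1,g_3), S(f_2,g_3)) all reduce to 0 modulo the current basis, so we have a Gröbner basis.
Inter-reduce: drop elements whose leading term is divisible by another's, tail-reduce, and make monic.
Reduced Gröbner basis: {u - 1, v - 2}.

Buchberger on the second generating set:
h_1 = -2uv + u + v + 1, LT = uv.
h_2 = uv + 2u, LT = uv.

S(h_1,h_2): lcm = uv. S = 2v + 2.
  leading term v: no divisor's leading term divides it; move 2v to the remainder.
  leading term 1: no divisor's leading term divides it; move 2 to the remainder.
  remainder 2v + 2 ≠ 0; add k_3 = 2v + 2 to the basis.

S(h_1,k_3): lcm = uv. S = u + 2v + 2.
  leading term u: no divisor's leading term divides it; move u to the remainder.
  leading term v: subtract (1)·k_3 from 2v + 2 → 0
  remainder u ≠ 0; add k_4 = u to the basis.

The other S-polynomials (S(h_2,k_3), S(h_1,k_4), S(h_2,k_4), S(k_3,k_4)) all reduce to 0 modulo the current basis, so we have a Gröbner basis.
Inter-reduce: drop elements whose leading term is divisible by another's, tail-reduce, and make monic.
Reduced Gröbner basis: {u, v + 1}.

These differ, so the ideals are not equal.
The choice of monomial ordering does not affect the verdict — as long as both bases are computed under the same ordering, their equality decides ideal equality.

No, the ideals differ.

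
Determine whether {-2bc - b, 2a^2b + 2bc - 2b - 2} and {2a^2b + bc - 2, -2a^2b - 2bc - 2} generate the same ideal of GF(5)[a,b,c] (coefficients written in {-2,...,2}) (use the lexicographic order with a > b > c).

For a fixed monomial order, each ideal has a unique reduced Gröbner basis; comparing bases decides equality.
Buchberger on the first generating set:
f_1 = -2bc - b, LT = bc.
f_2 = 2a^2b + 2bc - 2b - 2, LT = a^2b.

S(f_1,f_2): lcm = a^2bc. S = -2a^2b - bc^2 + bc + c.
  leading term a^2b: subtract (-1)·f_2 from -2a^2b - bc^2 + bc + c → -bc^2 - 2bc - 2b + c - 2
  leading term bc^2: subtract (-2c)·f_1 from -bc^2 - 2bc - 2b + c - 2 → bc - 2b + c - 2
  leading term bc: subtract (2)·f_1 from bc - 2b + c - 2 → c - 2
  leading term c: no divisor's leading term divides it; move c to the remainder.
  leading term 1: no divisor's leading term divides it; move -2 to the remainder.
  remainder c - 2 ≠ 0; add g_3 = c - 2 to the basis.

The other S-polynomials (S(f_1,g_3), S(f_2,g_3)) all reduce to 0 modulo the current basis, so we have a Gröbner basis.
Inter-reduce: drop elements whose leading term is divisible by another's, tail-reduce, and make monic.
Reduced Gröbner basis: {a^2b + b - 1, c - 2}.

Buchberger on the second generating set:
h_1 = 2a^2b + bc - 2, LT = a^2b.
h_2 = -2a^2b - 2bc - 2, LT = a^2b.

S(h_1,h_2): lcm = a^2b. S = 2bc - 2.
  leading term bc: no divisor's leading term divides it; move 2bc to the remainder.
  leading term 1: no divisor's leading term divides it; move -2 to the remainder.
  remainder 2bc - 2 ≠ 0; add k_3 = 2bc - 2 to the basis.

S(h_1,k_3): lcm = a^2bc. S = a^2 - 2bc^2 - c.
  leading term a^2: no divisor's leading term divides it; move a^2 to the remainder.
  leading term bc^2: subtract (-c)·k_3 from -2bc^2 - c → 2c
  leading term c: no divisor's leading term divides it; move 2c to the remainder.
  remainder a^2 + 2c ≠ 0; add k_4 = a^2 + 2c to the basis.

The other S-polynomials (S(h_2,k_3), S(h_1,k_4), S(h_2,k_4), S(k_3,k_4)) all reduce to 0 modulo the current basis, so we have a Gröbner basis.
Inter-reduce: drop elements whose leading term is divisible by another's, tail-reduce, and make monic.
Reduced Gröbner basis: {a^2 + 2c, bc - 1}.

The bases are distinct; the ideals are different.

No, the ideals differ.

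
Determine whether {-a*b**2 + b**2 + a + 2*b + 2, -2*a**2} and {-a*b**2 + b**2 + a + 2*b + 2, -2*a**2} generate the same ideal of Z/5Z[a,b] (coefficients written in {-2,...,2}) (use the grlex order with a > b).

Equality of ideals is decidable: compute both reduced Gröbner bases (unique for the ordering) and check whether they agree.
Buchberger on the first generating set:
f_1 = -a*b**2 + b**2 + a + 2*b + 2, LT = a*b**2.
f_2 = -2*a**2, LT = a**2.

S(f_1,f_2): lcm = a**2*b**2. S = -a*b**2 - a**2 - 2*a*b - 2*a.
  reduce S modulo (f_1, f_2):
  remainder -2*a*b - b**2 + 2*a - 2*b - 2 ≠ 0; add g_3 = -2*a*b - b**2 + 2*a - 2*b - 2 to the basis.

S(f_1,g_3): lcm = a*b**2. S = 2*b**3 + a*b - 2*b**2 - a + 2*b - 2.
  reduce S modulo (f_1, f_2, g_3):
  remainder 2*b**3 + b + 2 ≠ 0; add g_4 = 2*b**3 + b + 2 to the basis.

The other S-polynomials (S(f_2,g_3), S(f_1,g_4), S(f_2,g_4), S(g_3,g_4)) all reduce to 0 modulo the current basis, so we have a Gröbner basis.
Inter-reduce: drop elements whose leading term is divisible by another's, tail-reduce, and make monic.
Reduced Gröbner basis: {b**3 - 2*b + 1, a**2, a*b - 2*b**2 - a + b + 1}.

Buchberger on the second generating set:
h_1 = -a*b**2 + b**2 + a + 2*b + 2, LT = a*b**2.
h_2 = -2*a**2, LT = a**2.

S(h_1,h_2): lcm = a**2*b**2. S = -a*b**2 - a**2 - 2*a*b - 2*a.
  reduce S modulo (h_1, h_2):
  remainder -2*a*b - b**2 + 2*a - 2*b - 2 ≠ 0; add k_3 = -2*a*b - b**2 + 2*a - 2*b - 2 to the basis.

S(h_1,k_3): lcm = a*b**2. S = 2*b**3 + a*b - 2*b**2 - a + 2*b - 2.
  reduce S modulo (h_1, h_2, k_3):
  remainder 2*b**3 + b + 2 ≠ 0; add k_4 = 2*b**3 + b + 2 to the basis.

The other S-polynomials (S(h_2,k_3), S(h_1,k_4), S(h_2,k_4), S(k_3,k_4)) all reduce to 0 modulo the current basis, so we have a Gröbner basis.
Inter-reduce: drop elements whose leading term is divisible by another's, tail-reduce, and make monic.
Reduced Gröbner basis: {b**3 - 2*b + 1, a**2, a*b - 2*b**2 - a + b + 1}.

These coincide, so the ideals are equal.

Yes, the ideals are equal.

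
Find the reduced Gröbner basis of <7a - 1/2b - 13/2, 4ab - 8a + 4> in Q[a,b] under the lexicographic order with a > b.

G = {a - 1/14b - 13/14, b^2 + 11b - 12}

The reduced Gröbner basis is the canonical form of the ideal for this ordering.

f_1 = 7a - 1/2b - 13/2, LT = a.
f_2 = 4ab - 8a + 4, LT = ab.

S(f_1,f_2): lcm = ab. S = 2a - 1/14b^2 - 13/14b - 1.
  leading term a: subtract (2/7)·f_1 from 2a - 1/14b^2 - 13/14b - 1 → -1/14b^2 - 11/14b + 6/7
  leading term b^2: no divisor's leading term divides it; move -1/14b^2 to the remainder.
  leading term b: no divisor's leading term divides it; move -11/14b to the remainder.
  leading term 1: no divisor's leading term divides it; move 6/7 to the remainder.
  remainder -1/14b^2 - 11/14b + 6/7 ≠ 0; add g_3 = -1/14b^2 - 11/14b + 6/7 to the basis.

S(f_1,g_3): leading monomials are coprime, so the S-polynomial reduces to 0 (Buchberger's first criterion).
S(f_2,g_3): lcm = ab^2. S = -13ab + 12a + b.
  leading term ab: subtract (-13/7b)·f_1 from -13ab + 12a + b → 12a - 13/14b^2 - 155/14b
  leading term a: subtract (12/7)·f_1 from 12a - 13/14b^2 - 155/14b → -13/14b^2 - 143/14b + 78/7
  leading term b^2: subtract (13)·g_3 from -13/14b^2 - 143/14b + 78/7 → 0
  remainder 0.

Every S-polynomial of the final basis reduces to 0, so we have a Gröbner basis.
Inter-reduce: drop elements whose leading term is divisible by another's, tail-reduce, and make monic.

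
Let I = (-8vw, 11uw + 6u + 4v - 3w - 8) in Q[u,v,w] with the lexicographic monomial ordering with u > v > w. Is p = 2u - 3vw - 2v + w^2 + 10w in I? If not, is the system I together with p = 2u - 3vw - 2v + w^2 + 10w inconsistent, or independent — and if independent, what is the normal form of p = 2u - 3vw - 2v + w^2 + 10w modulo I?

First compute the reduced Gröbner basis of I by Buchberger's algorithm.
f_1 = -8vw, LT = vw.
f_2 = 11uw + 6u + 4v - 3w - 8, LT = uw.

S(f_1,f_2): lcm = uvw. S = -6/11uv - 4/11v^2 + 3/11vw + 8/11v.
  reduce S modulo (f_1, f_2):
  remainder -6/11uv - 4/11v^2 + 8/11v ≠ 0; add h_3 = -6/11uv - 4/11v^2 + 8/11v to the basis.

The other S-polynomials (S(f_1,h_3), S(f_2,h_3)) all reduce to 0 modulo the current basis, so we have a Gröbner basis.
Inter-reduce: drop elements whose leading term is divisible by another's, tail-reduce, and make monic.
Reduced Gröbner basis: {uv + 2/3v^2 - 4/3v, uw + 6/11u + 4/11v - 3/11w - 8/11, vw}.
Label its elements g_1 = uv + 2/3v^2 - 4/3v, g_2 = uw + 6/11u + 4/11v - 3/11w - 8/11, g_3 = vw.

Reduce p = 2u - 3vw - 2v + w^2 + 10w modulo G:
  leading term u: no divisor's leading term divides it; move 2u to the remainder.
  leading term vw: subtract (-3)·g_3 from -3vw - 2v + w^2 + 10w → -2v + w^2 + 10w
  leading term v: no divisor's leading term divides it; move -2v to the remainder.
  leading term w^2: no divisor's leading term divides it; move w^2 to the remainder.
  leading term w: no divisor's leading term divides it; move 10w to the remainder.
  normal form = 2u - 2v + w^2 + 10w.
The normal form is nonzero, so p ∉ I. Since p minus its normal form lies in I, I + (p) = I + (r) where r = 2u - 2v + w^2 + 10w; decide whether this ideal is the whole ring.
Run Buchberger on G together with r (pairs among the g_i already reduce to 0 since G is a Gröbner basis):
g_1 = uv + 2/3v^2 - 4/3v, LT = uv.
g_2 = uw + 6/11u + 4/11v - 3/11w - 8/11, LT = uw.
g_3 = vw, LT = vw.
r = 2u - 2v + w^2 + 10w, LT = u.

S(g_1,r): lcm = uv. S = 5/3v^2 - 1/2vw^2 - 5vw - 4/3v.
  reduce S modulo (g_1, g_2, g_3, r):
  remainder 5/3v^2 - 4/3v ≠ 0; add m_5 = 5/3v^2 - 4/3v to the basis.

S(g_2,r): lcm = uw. S = 6/11u + vw + 4/11v - 1/2w^3 - 5w^2 - 3/11w - 8/11.
  reduce S modulo (g_1, g_2, g_3, r, m_5):
  remainder 10/11v - 1/2w^3 - 58/11w^2 - 3w - 8/11 ≠ 0; add m_6 = 10/11v - 1/2w^3 - 58/11w^2 - 3w - 8/11 to the basis.

S(g_3,m_6): lcm = vw. S = 11/20w^4 + 29/5w^3 + 33/10w^2 + 4/5w.
  reduce S modulo (g_1, g_2, g_3, r, m_5, m_6):
  remainder 11/20w^4 + 29/5w^3 + 33/10w^2 + 4/5w ≠ 0; add m_7 = 11/20w^4 + 29/5w^3 + 33/10w^2 + 4/5w to the basis.

The other S-polynomials (S(g_1,g_2), S(g_1,g_3), S(g_2,g_3), S(g_3,r), S(g_1,m_5), S(g_2,m_5), S(g_3,m_5), S(r,m_5), S(g_1,m_6), S(g_2,m_6), S(r,m_6), S(m_5,m_6), S(g_1,m_7), S(g_2,m_7), S(g_3,m_7), S(r,m_7), S(m_5,m_7), S(m_6,m_7)) all reduce to 0 modulo the current basis, so we have a Gröbner basis.
Inter-reduce: drop elements whose leading term is divisible by another's, tail-reduce, and make monic.
Reduced Gröbner basis: {u - 11/20w^3 - 53/10w^2 + 17/10w - 4/5, v - 11/20w^3 - 29/5w^2 - 33/10w - 4/5, w^4 + 116/11w^3 + 6w^2 + 16/11w}.
The reduced Gröbner basis of I + (p) is {u - 11/20w^3 - 53/10w^2 + 17/10w - 4/5, v - 11/20w^3 - 29/5w^2 - 33/10w - 4/5, w^4 + 116/11w^3 + 6w^2 + 16/11w} ≠ {1}, a proper ideal, so the enlarged system stays consistent: p is independent of I, with normal form 2u - 2v + w^2 + 10w.

2u - 3vw - 2v + w^2 + 10w is independent of I; its normal form modulo I is 2u - 2v + w^2 + 10w.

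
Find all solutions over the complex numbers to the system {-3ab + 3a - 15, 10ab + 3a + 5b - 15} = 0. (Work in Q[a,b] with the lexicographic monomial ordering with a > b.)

{(5, 0), (-5/13, 14)}

Compute a lex Gröbner basis by Buchberger's algorithm.
f_1 = -3ab + 3a - 15, LT = ab.
f_2 = 10ab + 3a + 5b - 15, LT = ab.

S(f_1,f_2): lcm = ab. S = -\tfrac{13}{10}a - \tfrac{1}{2}b + \tfrac{13}{2}.
  leading term a: no divisor's leading term divides it; move -\tfrac{13}{10}a to the remainder.
  leading term b: no divisor's leading term divides it; move -\tfrac{1}{2}b to the remainder.
  leading term 1: no divisor's leading term divides it; move \tfrac{13}{2} to the remainder.
  remainder -\tfrac{13}{10}a - \tfrac{1}{2}b + \tfrac{13}{2} ≠ 0; add h_3 = -\tfrac{13}{10}a - \tfrac{1}{2}b + \tfrac{13}{2} to the basis.

S(f_1,h_3): lcm = ab. S = -a - \tfrac{5}{13}b^{2} + 5b + 5.
  leading term a: subtract (\tfrac{10}{13})·h_3 from -a - \tfrac{5}{13}b^{2} + 5b + 5 → -\tfrac{5}{13}b^{2} + \tfrac{70}{13}b
  leading term b^{2}: no divisor's leading term divides it; move -\tfrac{5}{13}b^{2} to the remainder.
  leading term b: no divisor's leading term divides it; move \tfrac{70}{13}b to the remainder.
  remainder -\tfrac{5}{13}b^{2} + \tfrac{70}{13}b ≠ 0; add h_4 = -\tfrac{5}{13}b^{2} + \tfrac{70}{13}b to the basis.

The other S-polynomials (S(f_2,h_3), S(f_1,h_4), S(f_2,h_4), S(h_3,h_4)) all reduce to 0 modulo the current basis, so we have a Gröbner basis.
Inter-reduce: drop elements whose leading term is divisible by another's, tail-reduce, and make monic.
Reduced Gröbner basis: {a + \tfrac{5}{13}b - 5, b^{2} - 14b}.

A lex Gröbner basis eliminates variables successively. Here b^{2} - 14b depends only on b, with roots {0, 14}; lifting each root through the earlier basis elements recovers the full solutions.
  b = 0: the earlier basis element becomes a - 5 = 0, giving a = 5 — point (5, 0).
  b = 14: the earlier basis element becomes a + \tfrac{5}{13} = 0, giving a = -5/13 — point (-5/13, 14).
Check: every point annihilates each of the original generators.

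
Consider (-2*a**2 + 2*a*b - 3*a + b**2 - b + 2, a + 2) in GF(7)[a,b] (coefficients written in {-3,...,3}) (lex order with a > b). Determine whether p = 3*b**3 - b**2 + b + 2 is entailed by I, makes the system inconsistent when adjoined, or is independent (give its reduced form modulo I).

3*b**3 - b**2 + b + 2 is independent of I; its normal form modulo I is b + 2.

First compute the reduced Gröbner basis of I by Buchberger's algorithm.
f_1 = -2*a**2 + 2*a*b - 3*a + b**2 - b + 2, LT = a**2.
f_2 = a + 2, LT = a.

S(f_1,f_2): lcm = a**2. S = -a*b + 3*a + 3*b**2 - 3*b - 1.
  reduce S modulo (f_1, f_2):
  remainder 3*b**2 - b ≠ 0; add h_3 = 3*b**2 - b to the basis.

The other S-polynomials (S(f_1,h_3), S(f_2,h_3)) all reduce to 0 modulo the current basis, so we have a Gröbner basis.
Inter-reduce: drop elements whose leading term is divisible by another's, tail-reduce, and make monic.
Reduced Gröbner basis: {a + 2, b**2 + 2*b}.
Label its elements g_1 = a + 2, g_2 = b**2 + 2*b.

Reduce p = 3*b**3 - b**2 + b + 2 modulo G:
  leading term b**3: subtract (3*b)·g_2 from 3*b**3 - b**2 + b + 2 → b + 2
  leading term b: no divisor's leading term divides it; move b to the remainder.
  leading term 1: no divisor's leading term divides it; move 2 to the remainder.
  normal form = b + 2.
The normal form is nonzero, so p ∉ I. Since p minus its normal form lies in I, I + (p) = I + (r) where r = b + 2; decide whether this ideal is the whole ring.
Run Buchberger on G together with r (pairs among the g_i already reduce to 0 since G is a Gröbner basis):
g_1 = a + 2, LT = a.
g_2 = b**2 + 2*b, LT = b**2.
r = b + 2, LT = b.

The S-polynomials (S(g_1,g_2), S(g_1,r), S(g_2,r)) all reduce to 0 modulo the current basis, so we have a Gröbner basis.
Inter-reduce: drop elements whose leading term is divisible by another's, tail-reduce, and make monic.
Reduced Gröbner basis: {a + 2, b + 2}.
The reduced Gröbner basis of I + (p) is {a + 2, b + 2} ≠ {1}, a proper ideal, so the enlarged system stays consistent: p is independent of I, with normal form b + 2.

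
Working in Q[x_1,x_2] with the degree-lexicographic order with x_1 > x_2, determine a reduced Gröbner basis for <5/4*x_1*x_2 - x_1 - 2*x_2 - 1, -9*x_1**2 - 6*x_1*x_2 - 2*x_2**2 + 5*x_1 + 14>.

f_1 = 5/4*x_1*x_2 - x_1 - 2*x_2 - 1, LT = x_1*x_2.
f_2 = -9*x_1**2 - 6*x_1*x_2 - 2*x_2**2 + 5*x_1 + 14, LT = x_1**2.

S(f_1,f_2): lcm = x_1**2*x_2. S = -2/3*x_1*x_2**2 - 2/9*x_2**3 - 4/5*x_1**2 - 47/45*x_1*x_2 - 4/5*x_1 + 14/9*x_2.
  leading term x_1*x_2**2: subtract (-8/15*x_2)·f_1 from -2/3*x_1*x_2**2 - 2/9*x_2**3 - 4/5*x_1**2 - 47/45*x_1*x_2 - 4/5*x_1 + 14/9*x_2 → -2/9*x_2**3 - 4/5*x_1**2 - 71/45*x_1*x_2 - 16/15*x_2**2 - 4/5*x_1 + 46/45*x_2
  leading term x_2**3: no divisor's leading term divides it; move -2/9*x_2**3 to the remainder.
  leading term x_1**2: subtract (4/45)·f_2 from -4/5*x_1**2 - 71/45*x_1*x_2 - 16/15*x_2**2 - 4/5*x_1 + 46/45*x_2 → -47/45*x_1*x_2 - 8/9*x_2**2 - 56/45*x_1 + 46/45*x_2 - 56/45
  leading term x_1*x_2: subtract (-188/225)·f_1 from -47/45*x_1*x_2 - 8/9*x_2**2 - 56/45*x_1 + 46/45*x_2 - 56/45 → -8/9*x_2**2 - 52/25*x_1 - 146/225*x_2 - 52/25
  leading term x_2**2: no divisor's leading term divides it; move -8/9*x_2**2 to the remainder.
  leading term x_1: no divisor's leading term divides it; move -52/25*x_1 to the remainder.
  leading term x_2: no divisor's leading term divides it; move -146/225*x_2 to the remainder.
  leading term 1: no divisor's leading term divides it; move -52/25 to the remainder.
  remainder -2/9*x_2**3 - 8/9*x_2**2 - 52/25*x_1 - 146/225*x_2 - 52/25 ≠ 0; add g_3 = -2/9*x_2**3 - 8/9*x_2**2 - 52/25*x_1 - 146/225*x_2 - 52/25 to the basis.

The other S-polynomials (S(f_1,g_3), S(f_2,g_3)) all reduce to 0 modulo the current basis, so we have a Gröbner basis.

G = {x_2**3 + 4*x_2**2 + 234/25*x_1 + 73/25*x_2 + 234/25, x_1**2 + 2/9*x_2**2 - 1/45*x_1 + 16/15*x_2 - 46/45, x_1*x_2 - 4/5*x_1 - 8/5*x_2 - 4/5}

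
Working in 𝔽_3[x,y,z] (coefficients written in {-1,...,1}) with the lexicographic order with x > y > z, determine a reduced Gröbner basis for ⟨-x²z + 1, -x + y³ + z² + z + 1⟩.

f_1 = -x²z + 1, LT = x²z.
f_2 = -x + y³ + z² + z + 1, LT = x.

S(f_1,f_2): lcm = x²z. S = xy³z + xz³ + xz² + xz - 1.
  leading term xy³z: subtract (-y³z)·f_2 from xy³z + xz³ + xz² + xz - 1 → xz³ + xz² + xz + y⁶z + y³z³ + y³z² + y³z - 1
  leading term xz³: subtract (-z³)·f_2 from xz³ + xz² + xz + y⁶z + y³z³ + y³z² + y³z - 1 → xz² + xz + y⁶z - y³z³ + y³z² + y³z + z⁵ + z⁴ + z³ - 1
  leading term xz²: subtract (-z²)·f_2 from xz² + xz + y⁶z - y³z³ + y³z² + y³z + z⁵ + z⁴ + z³ - 1 → xz + y⁶z - y³z³ - y³z² + y³z + z⁵ - z⁴ - z³ + z² - 1
  leading term xz: subtract (-z)·f_2 from xz + y⁶z - y³z³ - y³z² + y³z + z⁵ - z⁴ - z³ + z² - 1 → y⁶z - y³z³ - y³z² - y³z + z⁵ - z⁴ - z² + z - 1
  leading term y⁶z: no divisor's leading term divides it; move y⁶z to the remainder.
  leading term y³z³: no divisor's leading term divides it; move -y³z³ to the remainder.
  leading term y³z²: no divisor's leading term divides it; move -y³z² to the remainder.
  leading term y³z: no divisor's leading term divides it; move -y³z to the remainder.
  leading term z⁵: no divisor's leading term divides it; move z⁵ to the remainder.
  leading term z⁴: no divisor's leading term divides it; move -z⁴ to the remainder.
  leading term z²: no divisor's leading term divides it; move -z² to the remainder.
  leading term z: no divisor's leading term divides it; move z to the remainder.
  leading term 1: no divisor's leading term divides it; move -1 to the remainder.
  remainder y⁶z - y³z³ - y³z² - y³z + z⁵ - z⁴ - z² + z - 1 ≠ 0; add g_3 = y⁶z - y³z³ - y³z² - y³z + z⁵ - z⁴ - z² + z - 1 to the basis.

The other S-polynomials (S(f_1,g_3), S(f_2,g_3)) all reduce to 0 modulo the current basis, so we have a Gröbner basis.
Inter-reduce: drop elements whose leading term is divisible by another's, tail-reduce, and make monic.

G = {x - y³ - z² - z - 1, y⁶z - y³z³ - y³z² - y³z + z⁵ - z⁴ - z² + z - 1}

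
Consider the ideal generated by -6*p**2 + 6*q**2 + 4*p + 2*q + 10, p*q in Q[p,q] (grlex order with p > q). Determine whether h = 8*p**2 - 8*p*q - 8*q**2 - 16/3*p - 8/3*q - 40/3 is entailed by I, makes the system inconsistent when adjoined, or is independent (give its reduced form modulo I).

8*p**2 - 8*p*q - 8*q**2 - 16/3*p - 8/3*q - 40/3 lies in I (it reduces to 0).

First compute the reduced Gröbner basis of I by Buchberger's algorithm.
f_1 = -6*p**2 + 6*q**2 + 4*p + 2*q + 10, LT = p**2.
f_2 = p*q, LT = p*q.

S(f_1,f_2): lcm = p**2*q. S = -q**3 - 2/3*p*q - 1/3*q**2 - 5/3*q.
  leading term q**3: no divisor's leading term divides it; move -q**3 to the remainder.
  leading term p*q: subtract (-2/3)·f_2 from -2/3*p*q - 1/3*q**2 - 5/3*q → -1/3*q**2 - 5/3*q
  leading term q**2: no divisor's leading term divides it; move -1/3*q**2 to the remainder.
  leading term q: no divisor's leading term divides it; move -5/3*q to the remainder.
  remainder -q**3 - 1/3*q**2 - 5/3*q ≠ 0; add k_3 = -q**3 - 1/3*q**2 - 5/3*q to the basis.

The other S-polynomials (S(f_1,k_3), S(f_2,k_3)) all reduce to 0 modulo the current basis, so we have a Gröbner basis.
Inter-reduce: drop elements whose leading term is divisible by another's, tail-reduce, and make monic.
Reduced Gröbner basis: {q**3 + 1/3*q**2 + 5/3*q, p**2 - q**2 - 2/3*p - 1/3*q - 5/3, p*q}.
Label its elements g_1 = q**3 + 1/3*q**2 + 5/3*q, g_2 = p**2 - q**2 - 2/3*p - 1/3*q - 5/3, g_3 = p*q.

Reduce h = 8*p**2 - 8*p*q - 8*q**2 - 16/3*p - 8/3*q - 40/3 modulo G:
  leading term p**2: subtract (8)·g_2 from 8*p**2 - 8*p*q - 8*q**2 - 16/3*p - 8/3*q - 40/3 → -8*p*q
  leading term p*q: subtract (-8)·g_3 from -8*p*q → 0
  normal form = 0.
Since the normal form is 0, h ∈ I.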